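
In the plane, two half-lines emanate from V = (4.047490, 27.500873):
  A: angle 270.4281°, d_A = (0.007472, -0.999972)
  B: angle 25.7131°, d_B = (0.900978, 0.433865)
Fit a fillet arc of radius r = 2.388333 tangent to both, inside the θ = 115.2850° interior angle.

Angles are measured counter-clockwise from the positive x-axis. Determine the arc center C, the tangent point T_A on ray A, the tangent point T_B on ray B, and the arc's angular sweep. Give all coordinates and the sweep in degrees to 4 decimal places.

center=(6.4471,26.0056) T_A=(4.0588,25.9877) T_B=(5.4108,28.1574) sweep=64.7150

bisector direction at 328.0706° = (0.848700,-0.528874)
center distance |VC| = r/sin(θ/2) = 2.388333/sin(57.6425°) = 2.827349
C = V + |VC|·bis = (6.4471,26.0056)
T_A = V + ((C−V)·d_A)·d_A = V + 1.5132·d_A = (4.0588,25.9877)
T_B = V + ((C−V)·d_B)·d_B = V + 1.5132·d_B = (5.4108,28.1574)
sweep = 180° − θ = 64.7150°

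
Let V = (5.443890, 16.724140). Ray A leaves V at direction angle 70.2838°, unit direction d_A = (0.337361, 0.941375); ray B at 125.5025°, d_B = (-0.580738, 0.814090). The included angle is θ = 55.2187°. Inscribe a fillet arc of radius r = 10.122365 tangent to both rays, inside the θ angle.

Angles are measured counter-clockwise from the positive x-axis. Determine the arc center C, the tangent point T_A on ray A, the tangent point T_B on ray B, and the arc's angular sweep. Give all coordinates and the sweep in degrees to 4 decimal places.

center=(2.4444,38.3590) T_A=(11.9734,34.9441) T_B=(-5.7961,32.4805) sweep=124.7813

bisector direction at 97.8932° = (-0.137326,0.990526)
center distance |VC| = r/sin(θ/2) = 10.122365/sin(27.6093°) = 21.841772
C = V + |VC|·bis = (2.4444,38.3590)
T_A = V + ((C−V)·d_A)·d_A = V + 19.3546·d_A = (11.9734,34.9441)
T_B = V + ((C−V)·d_B)·d_B = V + 19.3546·d_B = (-5.7961,32.4805)
sweep = 180° − θ = 124.7813°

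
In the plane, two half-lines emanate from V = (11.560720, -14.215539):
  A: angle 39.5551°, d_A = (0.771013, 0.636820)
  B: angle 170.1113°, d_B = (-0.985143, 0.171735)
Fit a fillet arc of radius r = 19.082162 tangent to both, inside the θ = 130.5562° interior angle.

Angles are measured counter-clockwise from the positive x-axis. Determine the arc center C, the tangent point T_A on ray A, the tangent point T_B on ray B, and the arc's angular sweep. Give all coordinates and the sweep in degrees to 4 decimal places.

center=(6.1827,6.0919) T_A=(18.3346,-8.6207) T_B=(2.9056,-12.7067) sweep=49.4438

bisector direction at 104.8332° = (-0.256006,0.966675)
center distance |VC| = r/sin(θ/2) = 19.082162/sin(65.2781°) = 21.007537
C = V + |VC|·bis = (6.1827,6.0919)
T_A = V + ((C−V)·d_A)·d_A = V + 8.7857·d_A = (18.3346,-8.6207)
T_B = V + ((C−V)·d_B)·d_B = V + 8.7857·d_B = (2.9056,-12.7067)
sweep = 180° − θ = 49.4438°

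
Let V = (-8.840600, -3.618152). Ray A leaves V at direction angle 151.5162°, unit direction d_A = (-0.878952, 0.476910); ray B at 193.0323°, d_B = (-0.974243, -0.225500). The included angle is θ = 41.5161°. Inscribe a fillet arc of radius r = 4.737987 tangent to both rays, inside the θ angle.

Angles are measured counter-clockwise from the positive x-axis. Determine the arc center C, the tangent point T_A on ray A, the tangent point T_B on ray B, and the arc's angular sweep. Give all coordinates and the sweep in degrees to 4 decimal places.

bisector direction at 172.2742° = (-0.990923,0.134432)
center distance |VC| = r/sin(θ/2) = 4.737987/sin(20.7581°) = 13.368192
C = V + |VC|·bis = (-22.0874,-1.8210)
T_A = V + ((C−V)·d_A)·d_A = V + 12.5004·d_A = (-19.8279,2.3434)
T_B = V + ((C−V)·d_B)·d_B = V + 12.5004·d_B = (-21.0190,-6.4370)
sweep = 180° − θ = 138.4839°

center=(-22.0874,-1.8210) T_A=(-19.8279,2.3434) T_B=(-21.0190,-6.4370) sweep=138.4839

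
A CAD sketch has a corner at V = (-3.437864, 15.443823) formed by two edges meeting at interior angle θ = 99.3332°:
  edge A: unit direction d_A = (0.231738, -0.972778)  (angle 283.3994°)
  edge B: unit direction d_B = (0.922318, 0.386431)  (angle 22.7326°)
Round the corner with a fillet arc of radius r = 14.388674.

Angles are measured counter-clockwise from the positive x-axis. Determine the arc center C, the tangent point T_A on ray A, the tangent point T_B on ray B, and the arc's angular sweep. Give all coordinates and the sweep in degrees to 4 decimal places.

bisector direction at 333.0660° = (0.891529,-0.452964)
center distance |VC| = r/sin(θ/2) = 14.388674/sin(49.6666°) = 18.875562
C = V + |VC|·bis = (13.3902,6.8939)
T_A = V + ((C−V)·d_A)·d_A = V + 12.2169·d_A = (-0.6067,3.5595)
T_B = V + ((C−V)·d_B)·d_B = V + 12.2169·d_B = (7.8300,20.1648)
sweep = 180° − θ = 80.6668°

center=(13.3902,6.8939) T_A=(-0.6067,3.5595) T_B=(7.8300,20.1648) sweep=80.6668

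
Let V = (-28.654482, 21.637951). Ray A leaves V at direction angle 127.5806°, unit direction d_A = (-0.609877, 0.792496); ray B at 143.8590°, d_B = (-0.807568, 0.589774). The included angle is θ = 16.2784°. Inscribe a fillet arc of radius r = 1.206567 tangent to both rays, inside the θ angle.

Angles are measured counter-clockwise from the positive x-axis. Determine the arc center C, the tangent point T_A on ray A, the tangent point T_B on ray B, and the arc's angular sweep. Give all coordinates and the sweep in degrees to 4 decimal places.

bisector direction at 135.7198° = (-0.715934,0.698168)
center distance |VC| = r/sin(θ/2) = 1.206567/sin(8.1392°) = 8.522245
C = V + |VC|·bis = (-34.7558,27.5879)
T_A = V + ((C−V)·d_A)·d_A = V + 8.4364·d_A = (-33.7996,28.3238)
T_B = V + ((C−V)·d_B)·d_B = V + 8.4364·d_B = (-35.4674,26.6135)
sweep = 180° − θ = 163.7216°

center=(-34.7558,27.5879) T_A=(-33.7996,28.3238) T_B=(-35.4674,26.6135) sweep=163.7216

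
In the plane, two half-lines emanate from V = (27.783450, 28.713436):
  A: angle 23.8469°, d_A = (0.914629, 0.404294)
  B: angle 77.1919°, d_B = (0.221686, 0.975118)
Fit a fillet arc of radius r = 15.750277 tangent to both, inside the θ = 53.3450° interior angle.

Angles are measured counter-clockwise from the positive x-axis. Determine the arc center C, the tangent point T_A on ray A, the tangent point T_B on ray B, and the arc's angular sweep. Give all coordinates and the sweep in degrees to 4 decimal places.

bisector direction at 50.5194° = (0.635817,0.771840)
center distance |VC| = r/sin(θ/2) = 15.750277/sin(26.6725°) = 35.087151
C = V + |VC|·bis = (50.0925,55.7951)
T_A = V + ((C−V)·d_A)·d_A = V + 31.3534·d_A = (56.4602,41.3894)
T_B = V + ((C−V)·d_B)·d_B = V + 31.3534·d_B = (34.7341,59.2867)
sweep = 180° − θ = 126.6550°

center=(50.0925,55.7951) T_A=(56.4602,41.3894) T_B=(34.7341,59.2867) sweep=126.6550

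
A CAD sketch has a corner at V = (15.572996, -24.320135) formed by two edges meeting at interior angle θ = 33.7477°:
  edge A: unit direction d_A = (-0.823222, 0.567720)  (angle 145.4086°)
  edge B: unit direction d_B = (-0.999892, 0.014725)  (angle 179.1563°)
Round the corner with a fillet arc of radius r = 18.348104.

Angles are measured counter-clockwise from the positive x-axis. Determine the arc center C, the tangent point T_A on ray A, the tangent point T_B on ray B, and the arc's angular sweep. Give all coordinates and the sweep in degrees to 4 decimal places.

bisector direction at 162.2825° = (-0.952568,0.304325)
center distance |VC| = r/sin(θ/2) = 18.348104/sin(16.8739°) = 63.211459
C = V + |VC|·bis = (-44.6402,-5.0833)
T_A = V + ((C−V)·d_A)·d_A = V + 60.4900·d_A = (-34.2236,10.0212)
T_B = V + ((C−V)·d_B)·d_B = V + 60.4900·d_B = (-44.9104,-23.4294)
sweep = 180° − θ = 146.2523°

center=(-44.6402,-5.0833) T_A=(-34.2236,10.0212) T_B=(-44.9104,-23.4294) sweep=146.2523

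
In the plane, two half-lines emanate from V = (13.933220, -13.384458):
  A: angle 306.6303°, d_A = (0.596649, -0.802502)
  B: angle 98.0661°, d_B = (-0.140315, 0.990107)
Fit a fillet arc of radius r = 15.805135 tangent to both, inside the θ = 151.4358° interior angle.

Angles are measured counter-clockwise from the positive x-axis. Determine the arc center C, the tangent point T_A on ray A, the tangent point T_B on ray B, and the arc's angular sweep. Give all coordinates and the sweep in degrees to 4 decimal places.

bisector direction at 22.3482° = (0.924890,0.380234)
center distance |VC| = r/sin(θ/2) = 15.805135/sin(75.7179°) = 16.309206
C = V + |VC|·bis = (29.0174,-7.1831)
T_A = V + ((C−V)·d_A)·d_A = V + 4.0234·d_A = (16.3338,-16.6133)
T_B = V + ((C−V)·d_B)·d_B = V + 4.0234·d_B = (13.3687,-9.4008)
sweep = 180° − θ = 28.5642°

center=(29.0174,-7.1831) T_A=(16.3338,-16.6133) T_B=(13.3687,-9.4008) sweep=28.5642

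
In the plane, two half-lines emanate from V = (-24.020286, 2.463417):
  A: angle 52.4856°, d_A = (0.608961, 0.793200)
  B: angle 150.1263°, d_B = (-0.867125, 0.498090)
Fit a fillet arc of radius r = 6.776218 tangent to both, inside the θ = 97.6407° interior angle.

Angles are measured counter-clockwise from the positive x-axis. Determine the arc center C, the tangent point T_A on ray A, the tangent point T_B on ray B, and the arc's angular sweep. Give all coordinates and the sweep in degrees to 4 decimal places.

bisector direction at 101.3059° = (-0.196048,0.980594)
center distance |VC| = r/sin(θ/2) = 6.776218/sin(48.8203°) = 9.003160
C = V + |VC|·bis = (-25.7853,11.2919)
T_A = V + ((C−V)·d_A)·d_A = V + 5.9279·d_A = (-20.4104,7.1654)
T_B = V + ((C−V)·d_B)·d_B = V + 5.9279·d_B = (-29.1605,5.4160)
sweep = 180° − θ = 82.3593°

center=(-25.7853,11.2919) T_A=(-20.4104,7.1654) T_B=(-29.1605,5.4160) sweep=82.3593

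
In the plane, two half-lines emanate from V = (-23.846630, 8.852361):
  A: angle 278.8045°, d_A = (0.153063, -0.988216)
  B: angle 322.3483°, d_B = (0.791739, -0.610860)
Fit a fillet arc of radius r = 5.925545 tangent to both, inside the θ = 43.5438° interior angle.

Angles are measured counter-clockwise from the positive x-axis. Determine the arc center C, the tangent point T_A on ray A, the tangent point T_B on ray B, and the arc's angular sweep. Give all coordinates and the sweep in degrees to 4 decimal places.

center=(-15.7201,-4.9018) T_A=(-21.5758,-5.8088) T_B=(-12.1004,-0.2104) sweep=136.4562

bisector direction at 300.5764° = (0.508687,-0.860952)
center distance |VC| = r/sin(θ/2) = 5.925545/sin(21.7719°) = 15.975590
C = V + |VC|·bis = (-15.7201,-4.9018)
T_A = V + ((C−V)·d_A)·d_A = V + 14.8360·d_A = (-21.5758,-5.8088)
T_B = V + ((C−V)·d_B)·d_B = V + 14.8360·d_B = (-12.1004,-0.2104)
sweep = 180° − θ = 136.4562°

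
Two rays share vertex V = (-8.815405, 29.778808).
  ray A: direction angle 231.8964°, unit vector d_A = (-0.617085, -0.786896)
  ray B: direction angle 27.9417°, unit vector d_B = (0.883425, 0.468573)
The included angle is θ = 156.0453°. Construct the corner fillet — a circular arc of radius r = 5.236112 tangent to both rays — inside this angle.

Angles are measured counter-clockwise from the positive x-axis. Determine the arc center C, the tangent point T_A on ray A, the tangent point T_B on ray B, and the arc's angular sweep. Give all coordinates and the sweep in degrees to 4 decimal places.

bisector direction at 309.9191° = (0.641705,-0.766952)
center distance |VC| = r/sin(θ/2) = 5.236112/sin(78.0226°) = 5.352641
C = V + |VC|·bis = (-5.3806,25.6736)
T_A = V + ((C−V)·d_A)·d_A = V + 1.1108·d_A = (-9.5009,28.9047)
T_B = V + ((C−V)·d_B)·d_B = V + 1.1108·d_B = (-7.8341,30.2993)
sweep = 180° − θ = 23.9547°

center=(-5.3806,25.6736) T_A=(-9.5009,28.9047) T_B=(-7.8341,30.2993) sweep=23.9547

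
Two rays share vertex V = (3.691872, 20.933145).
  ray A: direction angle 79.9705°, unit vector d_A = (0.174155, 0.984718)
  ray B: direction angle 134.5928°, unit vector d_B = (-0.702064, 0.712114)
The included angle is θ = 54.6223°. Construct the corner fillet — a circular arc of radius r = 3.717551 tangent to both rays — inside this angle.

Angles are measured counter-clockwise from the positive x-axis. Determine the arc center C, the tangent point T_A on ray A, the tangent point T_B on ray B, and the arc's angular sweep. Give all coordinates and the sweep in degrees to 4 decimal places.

center=(1.2849,28.6697) T_A=(4.9456,28.0223) T_B=(-1.3624,26.0598) sweep=125.3777

bisector direction at 107.2816° = (-0.297069,0.954856)
center distance |VC| = r/sin(θ/2) = 3.717551/sin(27.3112°) = 8.102373
C = V + |VC|·bis = (1.2849,28.6697)
T_A = V + ((C−V)·d_A)·d_A = V + 7.1992·d_A = (4.9456,28.0223)
T_B = V + ((C−V)·d_B)·d_B = V + 7.1992·d_B = (-1.3624,26.0598)
sweep = 180° − θ = 125.3777°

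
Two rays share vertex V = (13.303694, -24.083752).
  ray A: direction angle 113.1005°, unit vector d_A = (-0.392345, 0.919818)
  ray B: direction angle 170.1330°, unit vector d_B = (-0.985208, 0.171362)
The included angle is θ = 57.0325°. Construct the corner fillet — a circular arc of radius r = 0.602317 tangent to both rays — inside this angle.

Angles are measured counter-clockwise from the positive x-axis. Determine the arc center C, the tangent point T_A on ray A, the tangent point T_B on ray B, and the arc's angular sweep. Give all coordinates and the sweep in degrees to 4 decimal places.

bisector direction at 141.6167° = (-0.783875,0.620919)
center distance |VC| = r/sin(θ/2) = 0.602317/sin(28.5162°) = 1.261640
C = V + |VC|·bis = (12.3147,-23.3004)
T_A = V + ((C−V)·d_A)·d_A = V + 1.1086·d_A = (12.8687,-23.0641)
T_B = V + ((C−V)·d_B)·d_B = V + 1.1086·d_B = (12.2115,-23.8938)
sweep = 180° − θ = 122.9675°

center=(12.3147,-23.3004) T_A=(12.8687,-23.0641) T_B=(12.2115,-23.8938) sweep=122.9675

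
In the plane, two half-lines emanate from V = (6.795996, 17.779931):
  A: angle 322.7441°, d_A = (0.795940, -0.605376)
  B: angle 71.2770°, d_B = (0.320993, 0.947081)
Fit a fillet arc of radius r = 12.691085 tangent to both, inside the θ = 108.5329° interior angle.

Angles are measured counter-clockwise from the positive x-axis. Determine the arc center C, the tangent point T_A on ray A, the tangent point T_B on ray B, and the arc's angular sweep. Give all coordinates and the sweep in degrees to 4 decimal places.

bisector direction at 17.0106° = (0.956251,0.292548)
center distance |VC| = r/sin(θ/2) = 12.691085/sin(54.2664°) = 15.634389
C = V + |VC|·bis = (21.7464,22.3537)
T_A = V + ((C−V)·d_A)·d_A = V + 9.1307·d_A = (14.0635,12.2524)
T_B = V + ((C−V)·d_B)·d_B = V + 9.1307·d_B = (9.7269,26.4275)
sweep = 180° − θ = 71.4671°

center=(21.7464,22.3537) T_A=(14.0635,12.2524) T_B=(9.7269,26.4275) sweep=71.4671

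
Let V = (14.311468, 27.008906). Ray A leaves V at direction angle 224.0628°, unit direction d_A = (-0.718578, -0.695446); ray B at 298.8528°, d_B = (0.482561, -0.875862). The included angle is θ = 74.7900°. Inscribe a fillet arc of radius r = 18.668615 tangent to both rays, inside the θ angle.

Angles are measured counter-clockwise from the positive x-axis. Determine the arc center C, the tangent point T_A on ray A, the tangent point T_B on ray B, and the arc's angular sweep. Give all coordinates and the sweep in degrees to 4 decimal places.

bisector direction at 261.4578° = (-0.148538,-0.988907)
center distance |VC| = r/sin(θ/2) = 18.668615/sin(37.3950°) = 30.740021
C = V + |VC|·bis = (9.7454,-3.3901)
T_A = V + ((C−V)·d_A)·d_A = V + 24.4220·d_A = (-3.2376,10.0247)
T_B = V + ((C−V)·d_B)·d_B = V + 24.4220·d_B = (26.0965,5.6186)
sweep = 180° − θ = 105.2100°

center=(9.7454,-3.3901) T_A=(-3.2376,10.0247) T_B=(26.0965,5.6186) sweep=105.2100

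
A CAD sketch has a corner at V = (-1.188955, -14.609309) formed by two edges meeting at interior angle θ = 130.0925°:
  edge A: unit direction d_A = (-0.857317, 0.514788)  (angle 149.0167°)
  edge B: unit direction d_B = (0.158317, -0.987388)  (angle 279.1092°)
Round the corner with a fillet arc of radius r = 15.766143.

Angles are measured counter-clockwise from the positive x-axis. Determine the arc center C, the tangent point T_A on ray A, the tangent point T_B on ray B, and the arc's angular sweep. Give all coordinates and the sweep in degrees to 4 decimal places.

bisector direction at 214.0630° = (-0.828423,-0.560103)
center distance |VC| = r/sin(θ/2) = 15.766143/sin(65.0463°) = 17.389474
C = V + |VC|·bis = (-15.5948,-24.3492)
T_A = V + ((C−V)·d_A)·d_A = V + 7.3364·d_A = (-7.4786,-10.8326)
T_B = V + ((C−V)·d_B)·d_B = V + 7.3364·d_B = (-0.0275,-21.8532)
sweep = 180° − θ = 49.9075°

center=(-15.5948,-24.3492) T_A=(-7.4786,-10.8326) T_B=(-0.0275,-21.8532) sweep=49.9075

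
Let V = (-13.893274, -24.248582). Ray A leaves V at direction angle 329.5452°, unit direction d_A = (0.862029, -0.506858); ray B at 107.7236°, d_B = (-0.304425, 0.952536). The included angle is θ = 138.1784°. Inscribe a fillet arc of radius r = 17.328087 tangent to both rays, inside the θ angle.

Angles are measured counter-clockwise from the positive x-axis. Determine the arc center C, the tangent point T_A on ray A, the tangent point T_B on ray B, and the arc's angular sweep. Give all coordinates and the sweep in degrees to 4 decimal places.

center=(0.5968,-12.6670) T_A=(-8.1860,-27.6043) T_B=(-15.9088,-17.9421) sweep=41.8216

bisector direction at 38.6344° = (0.781146,0.624349)
center distance |VC| = r/sin(θ/2) = 17.328087/sin(69.0892°) = 18.549831
C = V + |VC|·bis = (0.5968,-12.6670)
T_A = V + ((C−V)·d_A)·d_A = V + 6.6207·d_A = (-8.1860,-27.6043)
T_B = V + ((C−V)·d_B)·d_B = V + 6.6207·d_B = (-15.9088,-17.9421)
sweep = 180° − θ = 41.8216°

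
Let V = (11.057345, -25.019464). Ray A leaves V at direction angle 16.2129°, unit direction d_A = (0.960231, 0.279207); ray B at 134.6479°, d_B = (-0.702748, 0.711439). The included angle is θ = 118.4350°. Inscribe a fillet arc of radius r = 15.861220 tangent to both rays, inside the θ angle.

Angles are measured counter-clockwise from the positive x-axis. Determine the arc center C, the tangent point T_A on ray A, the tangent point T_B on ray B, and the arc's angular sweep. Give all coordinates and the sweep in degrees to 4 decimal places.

bisector direction at 75.4304° = (0.251556,0.967843)
center distance |VC| = r/sin(θ/2) = 15.861220/sin(59.2175°) = 18.462251
C = V + |VC|·bis = (15.7016,-7.1509)
T_A = V + ((C−V)·d_A)·d_A = V + 9.4486·d_A = (20.1302,-22.3813)
T_B = V + ((C−V)·d_B)·d_B = V + 9.4486·d_B = (4.4173,-18.2973)
sweep = 180° − θ = 61.5650°

center=(15.7016,-7.1509) T_A=(20.1302,-22.3813) T_B=(4.4173,-18.2973) sweep=61.5650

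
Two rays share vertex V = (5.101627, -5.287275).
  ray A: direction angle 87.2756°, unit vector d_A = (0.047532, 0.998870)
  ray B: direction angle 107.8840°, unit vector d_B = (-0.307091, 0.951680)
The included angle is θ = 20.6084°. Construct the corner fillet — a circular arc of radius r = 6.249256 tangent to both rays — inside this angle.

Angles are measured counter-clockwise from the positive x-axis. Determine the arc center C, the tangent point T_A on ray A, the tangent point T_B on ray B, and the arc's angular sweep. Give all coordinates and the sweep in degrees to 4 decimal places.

bisector direction at 97.5798° = (-0.131907,0.991262)
center distance |VC| = r/sin(θ/2) = 6.249256/sin(10.3042°) = 34.936571
C = V + |VC|·bis = (0.4933,29.3440)
T_A = V + ((C−V)·d_A)·d_A = V + 34.3731·d_A = (6.7354,29.0470)
T_B = V + ((C−V)·d_B)·d_B = V + 34.3731·d_B = (-5.4540,27.4249)
sweep = 180° − θ = 159.3916°

center=(0.4933,29.3440) T_A=(6.7354,29.0470) T_B=(-5.4540,27.4249) sweep=159.3916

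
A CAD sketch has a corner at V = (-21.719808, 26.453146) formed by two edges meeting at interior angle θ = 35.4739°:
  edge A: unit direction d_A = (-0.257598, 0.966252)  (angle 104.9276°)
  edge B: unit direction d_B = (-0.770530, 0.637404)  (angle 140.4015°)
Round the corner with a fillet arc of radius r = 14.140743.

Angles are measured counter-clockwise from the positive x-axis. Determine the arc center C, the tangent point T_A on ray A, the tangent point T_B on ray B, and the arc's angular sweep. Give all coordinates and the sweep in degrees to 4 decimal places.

center=(-46.7718,65.5289) T_A=(-33.1083,69.1715) T_B=(-55.7852,54.6330) sweep=144.5261

bisector direction at 122.6646° = (-0.539720,0.841845)
center distance |VC| = r/sin(θ/2) = 14.140743/sin(17.7370°) = 46.416757
C = V + |VC|·bis = (-46.7718,65.5289)
T_A = V + ((C−V)·d_A)·d_A = V + 44.2103·d_A = (-33.1083,69.1715)
T_B = V + ((C−V)·d_B)·d_B = V + 44.2103·d_B = (-55.7852,54.6330)
sweep = 180° − θ = 144.5261°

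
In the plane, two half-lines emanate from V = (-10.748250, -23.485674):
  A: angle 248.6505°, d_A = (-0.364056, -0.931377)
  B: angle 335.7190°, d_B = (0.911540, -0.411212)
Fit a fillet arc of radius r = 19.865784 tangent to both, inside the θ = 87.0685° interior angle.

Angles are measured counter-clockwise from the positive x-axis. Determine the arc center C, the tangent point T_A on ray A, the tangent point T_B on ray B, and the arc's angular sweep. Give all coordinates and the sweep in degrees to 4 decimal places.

center=(0.1422,-50.1922) T_A=(-18.3603,-42.9600) T_B=(8.3112,-32.0838) sweep=92.9315

bisector direction at 292.1848° = (0.377594,-0.925971)
center distance |VC| = r/sin(θ/2) = 19.865784/sin(43.5343°) = 28.841650
C = V + |VC|·bis = (0.1422,-50.1922)
T_A = V + ((C−V)·d_A)·d_A = V + 20.9091·d_A = (-18.3603,-42.9600)
T_B = V + ((C−V)·d_B)·d_B = V + 20.9091·d_B = (8.3112,-32.0838)
sweep = 180° − θ = 92.9315°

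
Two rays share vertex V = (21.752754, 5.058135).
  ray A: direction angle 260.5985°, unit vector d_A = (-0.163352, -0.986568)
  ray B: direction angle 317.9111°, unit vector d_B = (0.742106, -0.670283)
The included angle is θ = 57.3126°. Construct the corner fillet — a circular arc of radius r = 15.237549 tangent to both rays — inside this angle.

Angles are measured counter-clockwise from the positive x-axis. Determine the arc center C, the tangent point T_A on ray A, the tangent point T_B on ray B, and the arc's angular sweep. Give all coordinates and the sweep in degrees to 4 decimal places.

bisector direction at 289.2548° = (0.329770,-0.944061)
center distance |VC| = r/sin(θ/2) = 15.237549/sin(28.6563°) = 31.774394
C = V + |VC|·bis = (32.2310,-24.9388)
T_A = V + ((C−V)·d_A)·d_A = V + 27.8824·d_A = (17.1981,-22.4498)
T_B = V + ((C−V)·d_B)·d_B = V + 27.8824·d_B = (42.4445,-13.6310)
sweep = 180° − θ = 122.6874°

center=(32.2310,-24.9388) T_A=(17.1981,-22.4498) T_B=(42.4445,-13.6310) sweep=122.6874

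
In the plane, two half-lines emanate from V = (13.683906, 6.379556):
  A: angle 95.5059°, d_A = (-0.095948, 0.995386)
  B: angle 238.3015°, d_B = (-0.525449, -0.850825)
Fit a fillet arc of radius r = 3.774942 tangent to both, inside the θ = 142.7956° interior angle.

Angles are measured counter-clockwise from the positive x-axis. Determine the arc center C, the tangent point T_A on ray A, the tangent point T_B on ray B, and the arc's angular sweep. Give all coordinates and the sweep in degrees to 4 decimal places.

bisector direction at 166.9037° = (-0.973991,0.226588)
center distance |VC| = r/sin(θ/2) = 3.774942/sin(71.3978°) = 3.983031
C = V + |VC|·bis = (9.8045,7.2821)
T_A = V + ((C−V)·d_A)·d_A = V + 1.2706·d_A = (13.5620,7.6443)
T_B = V + ((C−V)·d_B)·d_B = V + 1.2706·d_B = (13.0163,5.2985)
sweep = 180° − θ = 37.2044°

center=(9.8045,7.2821) T_A=(13.5620,7.6443) T_B=(13.0163,5.2985) sweep=37.2044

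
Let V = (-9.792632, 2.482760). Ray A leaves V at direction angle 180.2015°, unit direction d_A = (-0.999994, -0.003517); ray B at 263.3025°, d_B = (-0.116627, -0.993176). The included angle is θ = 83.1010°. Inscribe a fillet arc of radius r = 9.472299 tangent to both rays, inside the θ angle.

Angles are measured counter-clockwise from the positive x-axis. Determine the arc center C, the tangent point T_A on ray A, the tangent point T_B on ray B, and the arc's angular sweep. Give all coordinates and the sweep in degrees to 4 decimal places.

center=(-20.4467,-7.0271) T_A=(-20.4801,2.4452) T_B=(-11.0391,-8.1318) sweep=96.8990

bisector direction at 221.7520° = (-0.746034,-0.665908)
center distance |VC| = r/sin(θ/2) = 9.472299/sin(41.5505°) = 14.280998
C = V + |VC|·bis = (-20.4467,-7.0271)
T_A = V + ((C−V)·d_A)·d_A = V + 10.6875·d_A = (-20.4801,2.4452)
T_B = V + ((C−V)·d_B)·d_B = V + 10.6875·d_B = (-11.0391,-8.1318)
sweep = 180° − θ = 96.8990°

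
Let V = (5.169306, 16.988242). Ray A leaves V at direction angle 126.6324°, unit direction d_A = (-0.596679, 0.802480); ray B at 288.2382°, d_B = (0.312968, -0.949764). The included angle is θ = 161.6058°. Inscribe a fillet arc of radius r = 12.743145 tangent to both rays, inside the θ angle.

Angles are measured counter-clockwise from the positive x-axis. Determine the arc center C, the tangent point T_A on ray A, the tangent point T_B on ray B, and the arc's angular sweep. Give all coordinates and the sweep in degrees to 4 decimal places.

center=(-6.2879,11.0404) T_A=(3.9382,18.6440) T_B=(5.8150,15.0286) sweep=18.3942

bisector direction at 207.4353° = (-0.887532,-0.460747)
center distance |VC| = r/sin(θ/2) = 12.743145/sin(80.8029°) = 12.909100
C = V + |VC|·bis = (-6.2879,11.0404)
T_A = V + ((C−V)·d_A)·d_A = V + 2.0633·d_A = (3.9382,18.6440)
T_B = V + ((C−V)·d_B)·d_B = V + 2.0633·d_B = (5.8150,15.0286)
sweep = 180° − θ = 18.3942°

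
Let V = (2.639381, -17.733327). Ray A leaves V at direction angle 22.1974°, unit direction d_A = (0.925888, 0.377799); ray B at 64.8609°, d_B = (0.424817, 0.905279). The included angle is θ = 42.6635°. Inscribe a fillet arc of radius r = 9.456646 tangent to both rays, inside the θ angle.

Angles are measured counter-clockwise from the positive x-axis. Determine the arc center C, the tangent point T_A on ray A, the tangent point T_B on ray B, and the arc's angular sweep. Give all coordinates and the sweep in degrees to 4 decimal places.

center=(21.4874,0.1710) T_A=(25.0601,-8.5848) T_B=(12.9265,4.1884) sweep=137.3365

bisector direction at 43.5292° = (0.725024,0.688724)
center distance |VC| = r/sin(θ/2) = 9.456646/sin(21.3317°) = 25.996404
C = V + |VC|·bis = (21.4874,0.1710)
T_A = V + ((C−V)·d_A)·d_A = V + 24.2154·d_A = (25.0601,-8.5848)
T_B = V + ((C−V)·d_B)·d_B = V + 24.2154·d_B = (12.9265,4.1884)
sweep = 180° − θ = 137.3365°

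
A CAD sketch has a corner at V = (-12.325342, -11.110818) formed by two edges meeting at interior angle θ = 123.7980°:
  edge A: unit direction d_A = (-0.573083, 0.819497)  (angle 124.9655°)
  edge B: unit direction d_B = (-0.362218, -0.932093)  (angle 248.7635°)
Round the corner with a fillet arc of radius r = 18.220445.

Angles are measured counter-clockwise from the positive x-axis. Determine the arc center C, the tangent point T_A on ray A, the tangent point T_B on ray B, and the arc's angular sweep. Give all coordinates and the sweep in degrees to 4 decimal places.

center=(-32.8326,-13.5796) T_A=(-17.9010,-3.1377) T_B=(-15.8494,-20.1794) sweep=56.2020

bisector direction at 186.8645° = (-0.992832,-0.119522)
center distance |VC| = r/sin(θ/2) = 18.220445/sin(61.8990°) = 20.655322
C = V + |VC|·bis = (-32.8326,-13.5796)
T_A = V + ((C−V)·d_A)·d_A = V + 9.7292·d_A = (-17.9010,-3.1377)
T_B = V + ((C−V)·d_B)·d_B = V + 9.7292·d_B = (-15.8494,-20.1794)
sweep = 180° − θ = 56.2020°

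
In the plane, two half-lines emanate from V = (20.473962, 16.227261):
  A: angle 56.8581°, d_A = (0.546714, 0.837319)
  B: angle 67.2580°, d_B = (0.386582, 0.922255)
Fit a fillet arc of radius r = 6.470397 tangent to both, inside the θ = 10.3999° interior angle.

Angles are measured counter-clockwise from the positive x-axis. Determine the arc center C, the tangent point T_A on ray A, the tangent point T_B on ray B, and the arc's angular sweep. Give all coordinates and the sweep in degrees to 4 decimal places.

center=(53.9267,79.2968) T_A=(59.3445,75.7593) T_B=(47.9593,81.7981) sweep=169.6001

bisector direction at 62.0581° = (0.468577,0.883423)
center distance |VC| = r/sin(θ/2) = 6.470397/sin(5.2000°) = 71.392197
C = V + |VC|·bis = (53.9267,79.2968)
T_A = V + ((C−V)·d_A)·d_A = V + 71.0984·d_A = (59.3445,75.7593)
T_B = V + ((C−V)·d_B)·d_B = V + 71.0984·d_B = (47.9593,81.7981)
sweep = 180° − θ = 169.6001°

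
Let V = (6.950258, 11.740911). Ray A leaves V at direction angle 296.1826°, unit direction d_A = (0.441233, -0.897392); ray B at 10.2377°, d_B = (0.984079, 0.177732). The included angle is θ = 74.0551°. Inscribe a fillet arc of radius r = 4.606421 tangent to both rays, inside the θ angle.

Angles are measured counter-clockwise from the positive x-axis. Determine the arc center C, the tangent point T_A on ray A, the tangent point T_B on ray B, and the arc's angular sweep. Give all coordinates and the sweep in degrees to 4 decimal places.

center=(13.7786,8.2932) T_A=(9.6448,6.2607) T_B=(12.9598,12.8263) sweep=105.9449

bisector direction at 333.2101° = (0.892666,-0.450719)
center distance |VC| = r/sin(θ/2) = 4.606421/sin(37.0275°) = 7.649334
C = V + |VC|·bis = (13.7786,8.2932)
T_A = V + ((C−V)·d_A)·d_A = V + 6.1068·d_A = (9.6448,6.2607)
T_B = V + ((C−V)·d_B)·d_B = V + 6.1068·d_B = (12.9598,12.8263)
sweep = 180° − θ = 105.9449°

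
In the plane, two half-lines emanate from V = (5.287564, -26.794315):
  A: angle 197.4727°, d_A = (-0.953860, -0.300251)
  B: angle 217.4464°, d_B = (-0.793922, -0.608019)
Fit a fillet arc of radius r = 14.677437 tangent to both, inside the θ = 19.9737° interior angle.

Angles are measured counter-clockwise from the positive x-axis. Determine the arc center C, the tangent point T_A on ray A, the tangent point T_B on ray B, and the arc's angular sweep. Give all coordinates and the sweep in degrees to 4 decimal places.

bisector direction at 207.4596° = (-0.887337,-0.461122)
center distance |VC| = r/sin(θ/2) = 14.677437/sin(9.9869°) = 84.634155
C = V + |VC|·bis = (-69.8114,-65.8210)
T_A = V + ((C−V)·d_A)·d_A = V + 83.3517·d_A = (-74.2183,-51.8208)
T_B = V + ((C−V)·d_B)·d_B = V + 83.3517·d_B = (-60.8873,-77.4738)
sweep = 180° − θ = 160.0263°

center=(-69.8114,-65.8210) T_A=(-74.2183,-51.8208) T_B=(-60.8873,-77.4738) sweep=160.0263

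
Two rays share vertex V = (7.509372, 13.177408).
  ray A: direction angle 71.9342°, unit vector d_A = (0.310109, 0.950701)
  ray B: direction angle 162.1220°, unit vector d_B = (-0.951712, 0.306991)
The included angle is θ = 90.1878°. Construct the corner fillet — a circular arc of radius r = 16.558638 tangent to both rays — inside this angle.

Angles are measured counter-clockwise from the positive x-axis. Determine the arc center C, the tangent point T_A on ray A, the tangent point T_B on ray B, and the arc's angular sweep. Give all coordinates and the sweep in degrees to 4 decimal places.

bisector direction at 117.0281° = (-0.454427,0.890784)
center distance |VC| = r/sin(θ/2) = 16.558638/sin(45.0939°) = 23.379167
C = V + |VC|·bis = (-3.1148,34.0032)
T_A = V + ((C−V)·d_A)·d_A = V + 16.5045·d_A = (12.6276,28.8682)
T_B = V + ((C−V)·d_B)·d_B = V + 16.5045·d_B = (-8.1981,18.2441)
sweep = 180° − θ = 89.8122°

center=(-3.1148,34.0032) T_A=(12.6276,28.8682) T_B=(-8.1981,18.2441) sweep=89.8122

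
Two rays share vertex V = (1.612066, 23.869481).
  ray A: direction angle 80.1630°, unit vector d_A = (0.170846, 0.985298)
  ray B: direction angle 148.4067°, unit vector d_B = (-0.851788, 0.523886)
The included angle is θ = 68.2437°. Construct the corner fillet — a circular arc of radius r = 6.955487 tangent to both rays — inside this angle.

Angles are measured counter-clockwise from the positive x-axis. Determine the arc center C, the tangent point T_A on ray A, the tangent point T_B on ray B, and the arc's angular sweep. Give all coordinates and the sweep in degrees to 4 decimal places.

bisector direction at 114.2848° = (-0.411273,0.911512)
center distance |VC| = r/sin(θ/2) = 6.955487/sin(34.1219°) = 12.399373
C = V + |VC|·bis = (-3.4875,35.1717)
T_A = V + ((C−V)·d_A)·d_A = V + 10.2648·d_A = (3.3658,33.9833)
T_B = V + ((C−V)·d_B)·d_B = V + 10.2648·d_B = (-7.1314,29.2471)
sweep = 180° − θ = 111.7563°

center=(-3.4875,35.1717) T_A=(3.3658,33.9833) T_B=(-7.1314,29.2471) sweep=111.7563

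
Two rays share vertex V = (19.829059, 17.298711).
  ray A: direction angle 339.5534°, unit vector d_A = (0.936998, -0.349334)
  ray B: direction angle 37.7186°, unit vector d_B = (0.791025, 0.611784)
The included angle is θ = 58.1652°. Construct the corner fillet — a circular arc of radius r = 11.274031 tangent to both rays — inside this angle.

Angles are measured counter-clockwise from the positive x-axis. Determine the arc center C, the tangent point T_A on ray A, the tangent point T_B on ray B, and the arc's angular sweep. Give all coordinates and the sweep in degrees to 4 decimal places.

center=(42.7603,20.7815) T_A=(38.8219,10.2177) T_B=(35.8631,29.6995) sweep=121.8348

bisector direction at 8.6360° = (0.988662,0.150157)
center distance |VC| = r/sin(θ/2) = 11.274031/sin(29.0826°) = 23.194254
C = V + |VC|·bis = (42.7603,20.7815)
T_A = V + ((C−V)·d_A)·d_A = V + 20.2699·d_A = (38.8219,10.2177)
T_B = V + ((C−V)·d_B)·d_B = V + 20.2699·d_B = (35.8631,29.6995)
sweep = 180° − θ = 121.8348°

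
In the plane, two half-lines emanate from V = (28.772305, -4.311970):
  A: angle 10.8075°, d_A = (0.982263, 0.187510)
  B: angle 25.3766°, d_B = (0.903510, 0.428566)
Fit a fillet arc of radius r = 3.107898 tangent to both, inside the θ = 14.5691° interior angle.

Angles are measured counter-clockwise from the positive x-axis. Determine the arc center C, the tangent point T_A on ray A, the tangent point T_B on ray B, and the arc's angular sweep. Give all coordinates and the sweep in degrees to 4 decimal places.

center=(52.0713,3.2997) T_A=(52.6540,0.2469) T_B=(50.7393,6.1077) sweep=165.4309

bisector direction at 18.0921° = (0.950559,0.310545)
center distance |VC| = r/sin(θ/2) = 3.107898/sin(7.2846°) = 24.510790
C = V + |VC|·bis = (52.0713,3.2997)
T_A = V + ((C−V)·d_A)·d_A = V + 24.3130·d_A = (52.6540,0.2469)
T_B = V + ((C−V)·d_B)·d_B = V + 24.3130·d_B = (50.7393,6.1077)
sweep = 180° − θ = 165.4309°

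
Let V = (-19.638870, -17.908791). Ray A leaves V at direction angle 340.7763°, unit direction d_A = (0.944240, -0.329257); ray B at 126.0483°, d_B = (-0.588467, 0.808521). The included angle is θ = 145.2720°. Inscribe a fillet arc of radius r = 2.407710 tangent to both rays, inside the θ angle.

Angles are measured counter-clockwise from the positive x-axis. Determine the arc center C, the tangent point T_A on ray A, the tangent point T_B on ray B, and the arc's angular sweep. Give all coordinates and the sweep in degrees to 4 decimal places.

center=(-18.1352,-15.8832) T_A=(-18.9280,-18.1567) T_B=(-20.0819,-17.3001) sweep=34.7280

bisector direction at 53.4123° = (0.596053,0.802945)
center distance |VC| = r/sin(θ/2) = 2.407710/sin(72.6360°) = 2.522673
C = V + |VC|·bis = (-18.1352,-15.8832)
T_A = V + ((C−V)·d_A)·d_A = V + 0.7529·d_A = (-18.9280,-18.1567)
T_B = V + ((C−V)·d_B)·d_B = V + 0.7529·d_B = (-20.0819,-17.3001)
sweep = 180° − θ = 34.7280°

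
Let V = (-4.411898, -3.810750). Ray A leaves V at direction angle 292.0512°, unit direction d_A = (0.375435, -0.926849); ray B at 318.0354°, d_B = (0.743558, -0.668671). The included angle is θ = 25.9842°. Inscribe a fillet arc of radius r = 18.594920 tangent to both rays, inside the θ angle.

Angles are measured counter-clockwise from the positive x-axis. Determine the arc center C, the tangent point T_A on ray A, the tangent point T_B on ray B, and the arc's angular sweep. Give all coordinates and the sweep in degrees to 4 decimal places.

center=(43.0806,-71.5281) T_A=(25.8460,-78.5093) T_B=(55.5145,-57.7017) sweep=154.0158

bisector direction at 305.0433° = (0.574195,-0.818718)
center distance |VC| = r/sin(θ/2) = 18.594920/sin(12.9921°) = 82.711469
C = V + |VC|·bis = (43.0806,-71.5281)
T_A = V + ((C−V)·d_A)·d_A = V + 80.5941·d_A = (25.8460,-78.5093)
T_B = V + ((C−V)·d_B)·d_B = V + 80.5941·d_B = (55.5145,-57.7017)
sweep = 180° − θ = 154.0158°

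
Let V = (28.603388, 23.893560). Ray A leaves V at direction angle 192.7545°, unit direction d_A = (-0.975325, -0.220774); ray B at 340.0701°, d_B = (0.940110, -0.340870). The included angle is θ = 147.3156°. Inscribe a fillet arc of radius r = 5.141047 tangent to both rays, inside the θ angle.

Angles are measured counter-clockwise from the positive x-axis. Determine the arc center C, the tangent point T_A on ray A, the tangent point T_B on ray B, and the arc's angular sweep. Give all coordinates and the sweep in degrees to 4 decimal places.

bisector direction at 266.4123° = (-0.062576,-0.998040)
center distance |VC| = r/sin(θ/2) = 5.141047/sin(73.6578°) = 5.357499
C = V + |VC|·bis = (28.2681,18.5466)
T_A = V + ((C−V)·d_A)·d_A = V + 1.5075·d_A = (27.1331,23.5608)
T_B = V + ((C−V)·d_B)·d_B = V + 1.5075·d_B = (30.0206,23.3797)
sweep = 180° − θ = 32.6844°

center=(28.2681,18.5466) T_A=(27.1331,23.5608) T_B=(30.0206,23.3797) sweep=32.6844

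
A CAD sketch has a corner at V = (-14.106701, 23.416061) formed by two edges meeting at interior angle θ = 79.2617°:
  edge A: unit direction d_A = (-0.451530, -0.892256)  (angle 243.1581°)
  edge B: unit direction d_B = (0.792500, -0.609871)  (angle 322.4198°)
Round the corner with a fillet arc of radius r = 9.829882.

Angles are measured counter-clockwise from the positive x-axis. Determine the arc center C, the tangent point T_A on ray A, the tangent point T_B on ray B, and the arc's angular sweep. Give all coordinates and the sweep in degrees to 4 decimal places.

bisector direction at 282.7890° = (0.221360,-0.975192)
center distance |VC| = r/sin(θ/2) = 9.829882/sin(39.6309°) = 15.411233
C = V + |VC|·bis = (-10.6953,8.3871)
T_A = V + ((C−V)·d_A)·d_A = V + 11.8693·d_A = (-19.4660,12.8256)
T_B = V + ((C−V)·d_B)·d_B = V + 11.8693·d_B = (-4.7003,16.1773)
sweep = 180° − θ = 100.7383°

center=(-10.6953,8.3871) T_A=(-19.4660,12.8256) T_B=(-4.7003,16.1773) sweep=100.7383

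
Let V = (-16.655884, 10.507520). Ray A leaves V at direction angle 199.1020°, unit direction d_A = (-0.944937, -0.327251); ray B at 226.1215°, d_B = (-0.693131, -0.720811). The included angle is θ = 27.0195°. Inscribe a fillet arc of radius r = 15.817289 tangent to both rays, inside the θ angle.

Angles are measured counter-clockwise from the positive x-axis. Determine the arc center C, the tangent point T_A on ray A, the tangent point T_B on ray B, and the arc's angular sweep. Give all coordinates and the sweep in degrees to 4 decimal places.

center=(-73.6890,-25.9832) T_A=(-78.8653,-11.0368) T_B=(-62.2878,-36.9467) sweep=152.9805

bisector direction at 212.6118° = (-0.842342,-0.538944)
center distance |VC| = r/sin(θ/2) = 15.817289/sin(13.5098°) = 67.707859
C = V + |VC|·bis = (-73.6890,-25.9832)
T_A = V + ((C−V)·d_A)·d_A = V + 65.8344·d_A = (-78.8653,-11.0368)
T_B = V + ((C−V)·d_B)·d_B = V + 65.8344·d_B = (-62.2878,-36.9467)
sweep = 180° − θ = 152.9805°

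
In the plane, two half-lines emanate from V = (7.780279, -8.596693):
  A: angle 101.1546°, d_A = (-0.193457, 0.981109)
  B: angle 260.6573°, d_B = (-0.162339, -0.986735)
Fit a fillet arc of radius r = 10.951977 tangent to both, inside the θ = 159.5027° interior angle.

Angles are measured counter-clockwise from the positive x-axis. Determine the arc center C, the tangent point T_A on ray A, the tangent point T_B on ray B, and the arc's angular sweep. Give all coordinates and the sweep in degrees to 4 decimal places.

bisector direction at 180.9060° = (-0.999875,-0.015811)
center distance |VC| = r/sin(θ/2) = 10.951977/sin(79.7514°) = 11.129550
C = V + |VC|·bis = (-3.3479,-8.7727)
T_A = V + ((C−V)·d_A)·d_A = V + 1.9802·d_A = (7.3972,-6.6539)
T_B = V + ((C−V)·d_B)·d_B = V + 1.9802·d_B = (7.4588,-10.5506)
sweep = 180° − θ = 20.4973°

center=(-3.3479,-8.7727) T_A=(7.3972,-6.6539) T_B=(7.4588,-10.5506) sweep=20.4973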